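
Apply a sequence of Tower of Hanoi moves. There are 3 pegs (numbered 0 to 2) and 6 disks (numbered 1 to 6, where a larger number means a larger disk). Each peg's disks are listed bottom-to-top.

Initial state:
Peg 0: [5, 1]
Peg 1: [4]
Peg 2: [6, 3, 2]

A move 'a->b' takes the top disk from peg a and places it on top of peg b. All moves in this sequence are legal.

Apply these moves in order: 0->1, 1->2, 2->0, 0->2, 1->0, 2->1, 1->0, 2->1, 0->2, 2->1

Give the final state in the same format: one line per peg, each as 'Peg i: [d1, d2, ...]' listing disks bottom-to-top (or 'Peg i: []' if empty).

After move 1 (0->1):
Peg 0: [5]
Peg 1: [4, 1]
Peg 2: [6, 3, 2]

After move 2 (1->2):
Peg 0: [5]
Peg 1: [4]
Peg 2: [6, 3, 2, 1]

After move 3 (2->0):
Peg 0: [5, 1]
Peg 1: [4]
Peg 2: [6, 3, 2]

After move 4 (0->2):
Peg 0: [5]
Peg 1: [4]
Peg 2: [6, 3, 2, 1]

After move 5 (1->0):
Peg 0: [5, 4]
Peg 1: []
Peg 2: [6, 3, 2, 1]

After move 6 (2->1):
Peg 0: [5, 4]
Peg 1: [1]
Peg 2: [6, 3, 2]

After move 7 (1->0):
Peg 0: [5, 4, 1]
Peg 1: []
Peg 2: [6, 3, 2]

After move 8 (2->1):
Peg 0: [5, 4, 1]
Peg 1: [2]
Peg 2: [6, 3]

After move 9 (0->2):
Peg 0: [5, 4]
Peg 1: [2]
Peg 2: [6, 3, 1]

After move 10 (2->1):
Peg 0: [5, 4]
Peg 1: [2, 1]
Peg 2: [6, 3]

Answer: Peg 0: [5, 4]
Peg 1: [2, 1]
Peg 2: [6, 3]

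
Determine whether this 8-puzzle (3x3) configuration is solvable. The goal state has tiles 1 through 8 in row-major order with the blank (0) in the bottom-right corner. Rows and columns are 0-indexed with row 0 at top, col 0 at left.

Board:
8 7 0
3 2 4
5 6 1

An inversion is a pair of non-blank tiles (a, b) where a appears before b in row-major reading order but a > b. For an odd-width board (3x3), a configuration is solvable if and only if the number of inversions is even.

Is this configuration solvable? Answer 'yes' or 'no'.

Answer: no

Derivation:
Inversions (pairs i<j in row-major order where tile[i] > tile[j] > 0): 19
19 is odd, so the puzzle is not solvable.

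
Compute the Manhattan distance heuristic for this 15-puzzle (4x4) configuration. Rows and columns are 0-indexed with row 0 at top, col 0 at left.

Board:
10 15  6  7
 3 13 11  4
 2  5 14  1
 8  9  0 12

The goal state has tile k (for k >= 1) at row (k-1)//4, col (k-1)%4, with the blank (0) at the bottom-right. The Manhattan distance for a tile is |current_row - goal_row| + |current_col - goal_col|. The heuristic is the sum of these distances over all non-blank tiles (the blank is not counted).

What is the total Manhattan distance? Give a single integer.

Tile 10: (0,0)->(2,1) = 3
Tile 15: (0,1)->(3,2) = 4
Tile 6: (0,2)->(1,1) = 2
Tile 7: (0,3)->(1,2) = 2
Tile 3: (1,0)->(0,2) = 3
Tile 13: (1,1)->(3,0) = 3
Tile 11: (1,2)->(2,2) = 1
Tile 4: (1,3)->(0,3) = 1
Tile 2: (2,0)->(0,1) = 3
Tile 5: (2,1)->(1,0) = 2
Tile 14: (2,2)->(3,1) = 2
Tile 1: (2,3)->(0,0) = 5
Tile 8: (3,0)->(1,3) = 5
Tile 9: (3,1)->(2,0) = 2
Tile 12: (3,3)->(2,3) = 1
Sum: 3 + 4 + 2 + 2 + 3 + 3 + 1 + 1 + 3 + 2 + 2 + 5 + 5 + 2 + 1 = 39

Answer: 39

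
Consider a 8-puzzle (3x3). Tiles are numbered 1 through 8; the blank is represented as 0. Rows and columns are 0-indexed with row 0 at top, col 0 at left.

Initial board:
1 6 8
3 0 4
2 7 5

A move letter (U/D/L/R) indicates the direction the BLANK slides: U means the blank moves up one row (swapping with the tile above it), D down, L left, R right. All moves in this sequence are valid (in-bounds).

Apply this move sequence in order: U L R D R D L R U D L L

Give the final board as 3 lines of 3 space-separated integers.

After move 1 (U):
1 0 8
3 6 4
2 7 5

After move 2 (L):
0 1 8
3 6 4
2 7 5

After move 3 (R):
1 0 8
3 6 4
2 7 5

After move 4 (D):
1 6 8
3 0 4
2 7 5

After move 5 (R):
1 6 8
3 4 0
2 7 5

After move 6 (D):
1 6 8
3 4 5
2 7 0

After move 7 (L):
1 6 8
3 4 5
2 0 7

After move 8 (R):
1 6 8
3 4 5
2 7 0

After move 9 (U):
1 6 8
3 4 0
2 7 5

After move 10 (D):
1 6 8
3 4 5
2 7 0

After move 11 (L):
1 6 8
3 4 5
2 0 7

After move 12 (L):
1 6 8
3 4 5
0 2 7

Answer: 1 6 8
3 4 5
0 2 7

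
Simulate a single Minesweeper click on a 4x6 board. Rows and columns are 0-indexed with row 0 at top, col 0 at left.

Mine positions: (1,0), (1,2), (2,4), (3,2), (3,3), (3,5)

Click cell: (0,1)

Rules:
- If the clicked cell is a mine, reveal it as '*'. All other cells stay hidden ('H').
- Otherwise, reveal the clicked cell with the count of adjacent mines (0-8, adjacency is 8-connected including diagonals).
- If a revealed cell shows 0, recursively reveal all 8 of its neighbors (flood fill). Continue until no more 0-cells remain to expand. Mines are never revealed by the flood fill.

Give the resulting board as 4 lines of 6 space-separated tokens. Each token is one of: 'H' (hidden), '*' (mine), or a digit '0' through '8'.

H 2 H H H H
H H H H H H
H H H H H H
H H H H H H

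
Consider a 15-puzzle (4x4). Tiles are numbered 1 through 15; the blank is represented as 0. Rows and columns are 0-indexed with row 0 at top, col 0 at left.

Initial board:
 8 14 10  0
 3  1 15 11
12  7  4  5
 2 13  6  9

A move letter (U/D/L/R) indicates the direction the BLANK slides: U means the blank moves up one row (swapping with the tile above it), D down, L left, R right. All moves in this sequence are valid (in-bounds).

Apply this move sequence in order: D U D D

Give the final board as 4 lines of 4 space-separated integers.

Answer:  8 14 10 11
 3  1 15  5
12  7  4  0
 2 13  6  9

Derivation:
After move 1 (D):
 8 14 10 11
 3  1 15  0
12  7  4  5
 2 13  6  9

After move 2 (U):
 8 14 10  0
 3  1 15 11
12  7  4  5
 2 13  6  9

After move 3 (D):
 8 14 10 11
 3  1 15  0
12  7  4  5
 2 13  6  9

After move 4 (D):
 8 14 10 11
 3  1 15  5
12  7  4  0
 2 13  6  9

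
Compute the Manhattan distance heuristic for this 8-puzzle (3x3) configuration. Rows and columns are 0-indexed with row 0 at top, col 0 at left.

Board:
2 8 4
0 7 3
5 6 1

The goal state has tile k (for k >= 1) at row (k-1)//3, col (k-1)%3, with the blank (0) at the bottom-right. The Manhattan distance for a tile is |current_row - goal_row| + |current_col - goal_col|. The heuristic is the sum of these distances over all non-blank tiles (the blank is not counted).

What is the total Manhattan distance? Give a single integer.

Answer: 17

Derivation:
Tile 2: at (0,0), goal (0,1), distance |0-0|+|0-1| = 1
Tile 8: at (0,1), goal (2,1), distance |0-2|+|1-1| = 2
Tile 4: at (0,2), goal (1,0), distance |0-1|+|2-0| = 3
Tile 7: at (1,1), goal (2,0), distance |1-2|+|1-0| = 2
Tile 3: at (1,2), goal (0,2), distance |1-0|+|2-2| = 1
Tile 5: at (2,0), goal (1,1), distance |2-1|+|0-1| = 2
Tile 6: at (2,1), goal (1,2), distance |2-1|+|1-2| = 2
Tile 1: at (2,2), goal (0,0), distance |2-0|+|2-0| = 4
Sum: 1 + 2 + 3 + 2 + 1 + 2 + 2 + 4 = 17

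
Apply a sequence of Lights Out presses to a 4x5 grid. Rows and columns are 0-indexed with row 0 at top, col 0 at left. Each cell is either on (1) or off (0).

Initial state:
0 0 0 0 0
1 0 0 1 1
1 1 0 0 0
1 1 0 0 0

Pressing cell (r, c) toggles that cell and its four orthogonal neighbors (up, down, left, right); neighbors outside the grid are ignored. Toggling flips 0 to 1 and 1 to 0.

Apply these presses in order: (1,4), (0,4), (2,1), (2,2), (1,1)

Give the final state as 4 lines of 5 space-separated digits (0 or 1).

After press 1 at (1,4):
0 0 0 0 1
1 0 0 0 0
1 1 0 0 1
1 1 0 0 0

After press 2 at (0,4):
0 0 0 1 0
1 0 0 0 1
1 1 0 0 1
1 1 0 0 0

After press 3 at (2,1):
0 0 0 1 0
1 1 0 0 1
0 0 1 0 1
1 0 0 0 0

After press 4 at (2,2):
0 0 0 1 0
1 1 1 0 1
0 1 0 1 1
1 0 1 0 0

After press 5 at (1,1):
0 1 0 1 0
0 0 0 0 1
0 0 0 1 1
1 0 1 0 0

Answer: 0 1 0 1 0
0 0 0 0 1
0 0 0 1 1
1 0 1 0 0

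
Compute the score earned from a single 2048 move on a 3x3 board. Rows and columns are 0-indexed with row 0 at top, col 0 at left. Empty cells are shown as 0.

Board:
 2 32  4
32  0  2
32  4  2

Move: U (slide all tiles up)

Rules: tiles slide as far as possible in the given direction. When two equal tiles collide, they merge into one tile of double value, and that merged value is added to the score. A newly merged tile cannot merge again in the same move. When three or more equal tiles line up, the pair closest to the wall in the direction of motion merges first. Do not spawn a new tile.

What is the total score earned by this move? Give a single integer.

Slide up:
col 0: [2, 32, 32] -> [2, 64, 0]  score +64 (running 64)
col 1: [32, 0, 4] -> [32, 4, 0]  score +0 (running 64)
col 2: [4, 2, 2] -> [4, 4, 0]  score +4 (running 68)
Board after move:
 2 32  4
64  4  4
 0  0  0

Answer: 68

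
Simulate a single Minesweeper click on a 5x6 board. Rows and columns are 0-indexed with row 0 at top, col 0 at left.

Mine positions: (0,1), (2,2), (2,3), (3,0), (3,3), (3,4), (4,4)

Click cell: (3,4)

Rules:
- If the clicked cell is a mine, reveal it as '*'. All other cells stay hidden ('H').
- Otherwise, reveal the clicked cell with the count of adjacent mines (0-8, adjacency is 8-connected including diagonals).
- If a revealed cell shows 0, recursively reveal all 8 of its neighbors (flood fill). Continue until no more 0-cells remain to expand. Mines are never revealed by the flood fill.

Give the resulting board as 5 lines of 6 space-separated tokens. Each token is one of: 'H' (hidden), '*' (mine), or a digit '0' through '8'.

H H H H H H
H H H H H H
H H H H H H
H H H H * H
H H H H H H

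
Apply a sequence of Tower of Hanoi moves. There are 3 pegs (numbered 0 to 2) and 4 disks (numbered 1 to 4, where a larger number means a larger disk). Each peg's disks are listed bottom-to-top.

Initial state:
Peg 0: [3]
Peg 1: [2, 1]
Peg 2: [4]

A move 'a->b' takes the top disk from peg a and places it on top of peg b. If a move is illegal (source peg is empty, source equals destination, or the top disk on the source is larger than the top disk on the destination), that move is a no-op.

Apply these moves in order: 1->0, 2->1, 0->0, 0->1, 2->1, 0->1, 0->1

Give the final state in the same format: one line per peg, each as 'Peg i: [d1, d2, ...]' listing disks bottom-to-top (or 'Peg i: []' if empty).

After move 1 (1->0):
Peg 0: [3, 1]
Peg 1: [2]
Peg 2: [4]

After move 2 (2->1):
Peg 0: [3, 1]
Peg 1: [2]
Peg 2: [4]

After move 3 (0->0):
Peg 0: [3, 1]
Peg 1: [2]
Peg 2: [4]

After move 4 (0->1):
Peg 0: [3]
Peg 1: [2, 1]
Peg 2: [4]

After move 5 (2->1):
Peg 0: [3]
Peg 1: [2, 1]
Peg 2: [4]

After move 6 (0->1):
Peg 0: [3]
Peg 1: [2, 1]
Peg 2: [4]

After move 7 (0->1):
Peg 0: [3]
Peg 1: [2, 1]
Peg 2: [4]

Answer: Peg 0: [3]
Peg 1: [2, 1]
Peg 2: [4]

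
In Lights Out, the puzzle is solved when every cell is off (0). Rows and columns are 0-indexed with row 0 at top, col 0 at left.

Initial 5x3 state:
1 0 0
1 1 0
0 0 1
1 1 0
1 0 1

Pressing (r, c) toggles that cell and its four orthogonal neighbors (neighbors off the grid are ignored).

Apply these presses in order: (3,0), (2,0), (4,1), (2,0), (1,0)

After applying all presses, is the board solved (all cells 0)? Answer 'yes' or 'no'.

After press 1 at (3,0):
1 0 0
1 1 0
1 0 1
0 0 0
0 0 1

After press 2 at (2,0):
1 0 0
0 1 0
0 1 1
1 0 0
0 0 1

After press 3 at (4,1):
1 0 0
0 1 0
0 1 1
1 1 0
1 1 0

After press 4 at (2,0):
1 0 0
1 1 0
1 0 1
0 1 0
1 1 0

After press 5 at (1,0):
0 0 0
0 0 0
0 0 1
0 1 0
1 1 0

Lights still on: 4

Answer: no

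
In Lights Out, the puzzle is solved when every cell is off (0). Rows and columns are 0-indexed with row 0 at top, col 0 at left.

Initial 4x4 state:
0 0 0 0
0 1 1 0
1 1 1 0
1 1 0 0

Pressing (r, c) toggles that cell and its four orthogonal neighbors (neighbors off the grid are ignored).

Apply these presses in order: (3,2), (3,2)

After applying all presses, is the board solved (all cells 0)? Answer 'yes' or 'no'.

Answer: no

Derivation:
After press 1 at (3,2):
0 0 0 0
0 1 1 0
1 1 0 0
1 0 1 1

After press 2 at (3,2):
0 0 0 0
0 1 1 0
1 1 1 0
1 1 0 0

Lights still on: 7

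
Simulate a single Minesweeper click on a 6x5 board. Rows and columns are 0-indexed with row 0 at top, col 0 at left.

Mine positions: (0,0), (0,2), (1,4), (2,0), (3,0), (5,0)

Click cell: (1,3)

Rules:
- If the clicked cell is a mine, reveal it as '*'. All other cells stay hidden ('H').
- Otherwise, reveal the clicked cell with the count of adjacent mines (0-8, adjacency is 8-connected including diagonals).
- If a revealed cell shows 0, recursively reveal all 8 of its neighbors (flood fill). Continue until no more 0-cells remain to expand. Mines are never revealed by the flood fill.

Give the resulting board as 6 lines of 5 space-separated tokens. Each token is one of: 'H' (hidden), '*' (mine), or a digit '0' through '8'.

H H H H H
H H H 2 H
H H H H H
H H H H H
H H H H H
H H H H H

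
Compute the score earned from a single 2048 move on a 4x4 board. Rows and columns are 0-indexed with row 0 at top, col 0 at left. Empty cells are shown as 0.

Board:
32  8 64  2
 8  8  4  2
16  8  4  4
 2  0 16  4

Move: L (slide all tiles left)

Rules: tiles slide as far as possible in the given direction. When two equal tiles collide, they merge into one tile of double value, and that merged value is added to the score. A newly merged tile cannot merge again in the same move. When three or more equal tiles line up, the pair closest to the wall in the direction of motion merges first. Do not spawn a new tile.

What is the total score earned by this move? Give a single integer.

Answer: 24

Derivation:
Slide left:
row 0: [32, 8, 64, 2] -> [32, 8, 64, 2]  score +0 (running 0)
row 1: [8, 8, 4, 2] -> [16, 4, 2, 0]  score +16 (running 16)
row 2: [16, 8, 4, 4] -> [16, 8, 8, 0]  score +8 (running 24)
row 3: [2, 0, 16, 4] -> [2, 16, 4, 0]  score +0 (running 24)
Board after move:
32  8 64  2
16  4  2  0
16  8  8  0
 2 16  4  0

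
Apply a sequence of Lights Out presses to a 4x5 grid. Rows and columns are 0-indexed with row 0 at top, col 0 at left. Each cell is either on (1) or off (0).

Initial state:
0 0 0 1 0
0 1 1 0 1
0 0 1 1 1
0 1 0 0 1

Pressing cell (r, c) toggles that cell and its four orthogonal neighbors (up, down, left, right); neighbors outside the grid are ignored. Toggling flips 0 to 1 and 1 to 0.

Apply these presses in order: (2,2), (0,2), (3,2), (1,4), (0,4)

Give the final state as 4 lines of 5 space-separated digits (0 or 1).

Answer: 0 1 1 1 0
0 1 1 1 1
0 1 1 0 0
0 0 0 1 1

Derivation:
After press 1 at (2,2):
0 0 0 1 0
0 1 0 0 1
0 1 0 0 1
0 1 1 0 1

After press 2 at (0,2):
0 1 1 0 0
0 1 1 0 1
0 1 0 0 1
0 1 1 0 1

After press 3 at (3,2):
0 1 1 0 0
0 1 1 0 1
0 1 1 0 1
0 0 0 1 1

After press 4 at (1,4):
0 1 1 0 1
0 1 1 1 0
0 1 1 0 0
0 0 0 1 1

After press 5 at (0,4):
0 1 1 1 0
0 1 1 1 1
0 1 1 0 0
0 0 0 1 1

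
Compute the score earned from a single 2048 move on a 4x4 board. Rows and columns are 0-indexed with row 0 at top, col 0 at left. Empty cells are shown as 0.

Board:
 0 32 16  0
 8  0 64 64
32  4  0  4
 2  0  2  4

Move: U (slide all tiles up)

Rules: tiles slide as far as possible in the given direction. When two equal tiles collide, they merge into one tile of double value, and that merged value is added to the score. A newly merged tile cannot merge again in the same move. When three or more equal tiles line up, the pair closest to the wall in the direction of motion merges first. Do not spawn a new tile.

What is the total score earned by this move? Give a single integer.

Slide up:
col 0: [0, 8, 32, 2] -> [8, 32, 2, 0]  score +0 (running 0)
col 1: [32, 0, 4, 0] -> [32, 4, 0, 0]  score +0 (running 0)
col 2: [16, 64, 0, 2] -> [16, 64, 2, 0]  score +0 (running 0)
col 3: [0, 64, 4, 4] -> [64, 8, 0, 0]  score +8 (running 8)
Board after move:
 8 32 16 64
32  4 64  8
 2  0  2  0
 0  0  0  0

Answer: 8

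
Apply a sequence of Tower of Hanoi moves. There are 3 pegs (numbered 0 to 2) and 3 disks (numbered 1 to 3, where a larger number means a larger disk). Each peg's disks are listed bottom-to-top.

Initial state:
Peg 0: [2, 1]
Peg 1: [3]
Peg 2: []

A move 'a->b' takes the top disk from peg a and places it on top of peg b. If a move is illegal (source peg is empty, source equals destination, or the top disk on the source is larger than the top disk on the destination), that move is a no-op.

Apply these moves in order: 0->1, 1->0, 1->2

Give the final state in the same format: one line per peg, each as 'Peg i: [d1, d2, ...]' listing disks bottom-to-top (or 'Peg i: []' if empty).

Answer: Peg 0: [2, 1]
Peg 1: []
Peg 2: [3]

Derivation:
After move 1 (0->1):
Peg 0: [2]
Peg 1: [3, 1]
Peg 2: []

After move 2 (1->0):
Peg 0: [2, 1]
Peg 1: [3]
Peg 2: []

After move 3 (1->2):
Peg 0: [2, 1]
Peg 1: []
Peg 2: [3]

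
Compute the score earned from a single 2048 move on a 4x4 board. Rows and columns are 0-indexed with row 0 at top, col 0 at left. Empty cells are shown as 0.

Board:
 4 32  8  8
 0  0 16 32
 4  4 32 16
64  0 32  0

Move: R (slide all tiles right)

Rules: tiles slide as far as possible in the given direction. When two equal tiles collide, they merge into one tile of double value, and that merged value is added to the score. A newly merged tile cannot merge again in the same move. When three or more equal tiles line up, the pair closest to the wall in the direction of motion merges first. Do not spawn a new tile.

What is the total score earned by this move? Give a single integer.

Answer: 24

Derivation:
Slide right:
row 0: [4, 32, 8, 8] -> [0, 4, 32, 16]  score +16 (running 16)
row 1: [0, 0, 16, 32] -> [0, 0, 16, 32]  score +0 (running 16)
row 2: [4, 4, 32, 16] -> [0, 8, 32, 16]  score +8 (running 24)
row 3: [64, 0, 32, 0] -> [0, 0, 64, 32]  score +0 (running 24)
Board after move:
 0  4 32 16
 0  0 16 32
 0  8 32 16
 0  0 64 32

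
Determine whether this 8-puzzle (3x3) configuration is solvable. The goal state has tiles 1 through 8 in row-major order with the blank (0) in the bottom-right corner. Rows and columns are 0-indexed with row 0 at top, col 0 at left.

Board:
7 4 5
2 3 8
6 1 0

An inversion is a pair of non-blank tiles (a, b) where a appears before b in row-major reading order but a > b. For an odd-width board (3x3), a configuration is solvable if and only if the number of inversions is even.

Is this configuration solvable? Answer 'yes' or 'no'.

Answer: no

Derivation:
Inversions (pairs i<j in row-major order where tile[i] > tile[j] > 0): 17
17 is odd, so the puzzle is not solvable.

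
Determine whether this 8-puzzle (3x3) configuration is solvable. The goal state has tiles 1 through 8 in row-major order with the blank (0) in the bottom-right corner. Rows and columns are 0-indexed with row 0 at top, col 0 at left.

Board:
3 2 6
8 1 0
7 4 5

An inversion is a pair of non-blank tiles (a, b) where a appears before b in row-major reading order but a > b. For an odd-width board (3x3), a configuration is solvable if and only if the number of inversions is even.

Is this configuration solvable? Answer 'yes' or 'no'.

Inversions (pairs i<j in row-major order where tile[i] > tile[j] > 0): 12
12 is even, so the puzzle is solvable.

Answer: yes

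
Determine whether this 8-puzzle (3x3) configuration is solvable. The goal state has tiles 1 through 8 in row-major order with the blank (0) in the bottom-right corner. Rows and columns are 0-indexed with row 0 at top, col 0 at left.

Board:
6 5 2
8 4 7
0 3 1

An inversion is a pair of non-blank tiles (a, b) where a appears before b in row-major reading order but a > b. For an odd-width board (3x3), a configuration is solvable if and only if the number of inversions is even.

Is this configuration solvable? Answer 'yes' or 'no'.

Answer: no

Derivation:
Inversions (pairs i<j in row-major order where tile[i] > tile[j] > 0): 19
19 is odd, so the puzzle is not solvable.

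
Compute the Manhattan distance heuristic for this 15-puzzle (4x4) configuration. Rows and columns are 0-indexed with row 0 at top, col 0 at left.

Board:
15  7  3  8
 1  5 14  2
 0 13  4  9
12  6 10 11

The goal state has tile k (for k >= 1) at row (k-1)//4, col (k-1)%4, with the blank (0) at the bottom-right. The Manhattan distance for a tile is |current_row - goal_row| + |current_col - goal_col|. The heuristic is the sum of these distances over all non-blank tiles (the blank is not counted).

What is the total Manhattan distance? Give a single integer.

Answer: 34

Derivation:
Tile 15: (0,0)->(3,2) = 5
Tile 7: (0,1)->(1,2) = 2
Tile 3: (0,2)->(0,2) = 0
Tile 8: (0,3)->(1,3) = 1
Tile 1: (1,0)->(0,0) = 1
Tile 5: (1,1)->(1,0) = 1
Tile 14: (1,2)->(3,1) = 3
Tile 2: (1,3)->(0,1) = 3
Tile 13: (2,1)->(3,0) = 2
Tile 4: (2,2)->(0,3) = 3
Tile 9: (2,3)->(2,0) = 3
Tile 12: (3,0)->(2,3) = 4
Tile 6: (3,1)->(1,1) = 2
Tile 10: (3,2)->(2,1) = 2
Tile 11: (3,3)->(2,2) = 2
Sum: 5 + 2 + 0 + 1 + 1 + 1 + 3 + 3 + 2 + 3 + 3 + 4 + 2 + 2 + 2 = 34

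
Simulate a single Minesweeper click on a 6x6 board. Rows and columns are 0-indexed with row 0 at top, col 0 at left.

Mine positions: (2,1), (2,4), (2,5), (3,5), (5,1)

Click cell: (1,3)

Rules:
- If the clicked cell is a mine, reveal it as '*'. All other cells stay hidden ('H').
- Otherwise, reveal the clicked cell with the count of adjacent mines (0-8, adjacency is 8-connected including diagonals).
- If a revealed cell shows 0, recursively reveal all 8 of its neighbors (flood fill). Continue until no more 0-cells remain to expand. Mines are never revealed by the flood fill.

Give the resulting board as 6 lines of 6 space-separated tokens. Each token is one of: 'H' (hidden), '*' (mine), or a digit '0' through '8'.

H H H H H H
H H H 1 H H
H H H H H H
H H H H H H
H H H H H H
H H H H H H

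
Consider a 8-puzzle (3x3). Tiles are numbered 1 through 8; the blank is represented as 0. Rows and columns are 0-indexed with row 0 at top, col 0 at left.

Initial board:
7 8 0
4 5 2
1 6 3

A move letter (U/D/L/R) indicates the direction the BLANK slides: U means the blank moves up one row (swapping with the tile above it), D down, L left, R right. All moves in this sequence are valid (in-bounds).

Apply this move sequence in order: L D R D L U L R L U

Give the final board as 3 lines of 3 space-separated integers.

After move 1 (L):
7 0 8
4 5 2
1 6 3

After move 2 (D):
7 5 8
4 0 2
1 6 3

After move 3 (R):
7 5 8
4 2 0
1 6 3

After move 4 (D):
7 5 8
4 2 3
1 6 0

After move 5 (L):
7 5 8
4 2 3
1 0 6

After move 6 (U):
7 5 8
4 0 3
1 2 6

After move 7 (L):
7 5 8
0 4 3
1 2 6

After move 8 (R):
7 5 8
4 0 3
1 2 6

After move 9 (L):
7 5 8
0 4 3
1 2 6

After move 10 (U):
0 5 8
7 4 3
1 2 6

Answer: 0 5 8
7 4 3
1 2 6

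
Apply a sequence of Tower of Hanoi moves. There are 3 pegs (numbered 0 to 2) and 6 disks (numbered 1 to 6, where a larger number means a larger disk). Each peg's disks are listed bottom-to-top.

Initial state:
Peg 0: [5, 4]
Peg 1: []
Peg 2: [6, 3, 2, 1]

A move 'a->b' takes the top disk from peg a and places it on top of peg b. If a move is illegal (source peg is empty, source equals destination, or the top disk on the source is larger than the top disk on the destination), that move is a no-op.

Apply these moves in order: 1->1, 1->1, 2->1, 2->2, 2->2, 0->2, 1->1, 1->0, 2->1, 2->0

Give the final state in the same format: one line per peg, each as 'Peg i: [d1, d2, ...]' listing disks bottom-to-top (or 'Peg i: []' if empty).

After move 1 (1->1):
Peg 0: [5, 4]
Peg 1: []
Peg 2: [6, 3, 2, 1]

After move 2 (1->1):
Peg 0: [5, 4]
Peg 1: []
Peg 2: [6, 3, 2, 1]

After move 3 (2->1):
Peg 0: [5, 4]
Peg 1: [1]
Peg 2: [6, 3, 2]

After move 4 (2->2):
Peg 0: [5, 4]
Peg 1: [1]
Peg 2: [6, 3, 2]

After move 5 (2->2):
Peg 0: [5, 4]
Peg 1: [1]
Peg 2: [6, 3, 2]

After move 6 (0->2):
Peg 0: [5, 4]
Peg 1: [1]
Peg 2: [6, 3, 2]

After move 7 (1->1):
Peg 0: [5, 4]
Peg 1: [1]
Peg 2: [6, 3, 2]

After move 8 (1->0):
Peg 0: [5, 4, 1]
Peg 1: []
Peg 2: [6, 3, 2]

After move 9 (2->1):
Peg 0: [5, 4, 1]
Peg 1: [2]
Peg 2: [6, 3]

After move 10 (2->0):
Peg 0: [5, 4, 1]
Peg 1: [2]
Peg 2: [6, 3]

Answer: Peg 0: [5, 4, 1]
Peg 1: [2]
Peg 2: [6, 3]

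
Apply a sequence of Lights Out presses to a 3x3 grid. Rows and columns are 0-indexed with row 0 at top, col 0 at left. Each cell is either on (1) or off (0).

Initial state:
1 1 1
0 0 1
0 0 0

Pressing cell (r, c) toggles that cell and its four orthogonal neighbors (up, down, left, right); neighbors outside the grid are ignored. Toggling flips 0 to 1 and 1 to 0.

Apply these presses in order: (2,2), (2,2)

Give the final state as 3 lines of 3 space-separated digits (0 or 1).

Answer: 1 1 1
0 0 1
0 0 0

Derivation:
After press 1 at (2,2):
1 1 1
0 0 0
0 1 1

After press 2 at (2,2):
1 1 1
0 0 1
0 0 0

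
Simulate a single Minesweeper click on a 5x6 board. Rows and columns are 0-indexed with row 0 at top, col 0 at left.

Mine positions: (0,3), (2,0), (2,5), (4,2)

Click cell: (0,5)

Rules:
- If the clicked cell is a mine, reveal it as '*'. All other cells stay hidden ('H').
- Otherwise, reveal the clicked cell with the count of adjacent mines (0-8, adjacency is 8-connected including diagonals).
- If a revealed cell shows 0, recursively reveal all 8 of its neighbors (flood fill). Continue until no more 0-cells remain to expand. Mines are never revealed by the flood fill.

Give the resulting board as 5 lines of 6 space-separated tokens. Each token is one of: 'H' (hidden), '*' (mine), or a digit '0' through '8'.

H H H H 1 0
H H H H 2 1
H H H H H H
H H H H H H
H H H H H H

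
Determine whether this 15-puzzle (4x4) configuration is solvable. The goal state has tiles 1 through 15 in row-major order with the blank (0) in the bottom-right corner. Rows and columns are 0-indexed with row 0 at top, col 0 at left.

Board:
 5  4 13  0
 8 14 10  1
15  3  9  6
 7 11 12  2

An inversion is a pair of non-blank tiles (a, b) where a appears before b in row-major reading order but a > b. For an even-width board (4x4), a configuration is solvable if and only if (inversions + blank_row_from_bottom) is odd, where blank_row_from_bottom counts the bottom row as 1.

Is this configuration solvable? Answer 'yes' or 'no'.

Inversions: 52
Blank is in row 0 (0-indexed from top), which is row 4 counting from the bottom (bottom = 1).
52 + 4 = 56, which is even, so the puzzle is not solvable.

Answer: no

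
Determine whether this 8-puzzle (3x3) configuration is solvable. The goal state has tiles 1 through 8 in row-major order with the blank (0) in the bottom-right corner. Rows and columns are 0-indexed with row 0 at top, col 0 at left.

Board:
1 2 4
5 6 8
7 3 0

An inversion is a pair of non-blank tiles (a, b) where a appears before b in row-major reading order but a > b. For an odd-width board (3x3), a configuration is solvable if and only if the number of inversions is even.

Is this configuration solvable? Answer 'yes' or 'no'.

Answer: yes

Derivation:
Inversions (pairs i<j in row-major order where tile[i] > tile[j] > 0): 6
6 is even, so the puzzle is solvable.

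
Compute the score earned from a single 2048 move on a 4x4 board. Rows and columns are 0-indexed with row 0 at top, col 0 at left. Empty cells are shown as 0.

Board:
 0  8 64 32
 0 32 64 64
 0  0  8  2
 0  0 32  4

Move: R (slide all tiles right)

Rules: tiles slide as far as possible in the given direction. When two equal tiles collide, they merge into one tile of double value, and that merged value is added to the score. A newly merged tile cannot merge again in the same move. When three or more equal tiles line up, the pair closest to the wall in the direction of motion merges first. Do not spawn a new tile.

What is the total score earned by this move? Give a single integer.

Slide right:
row 0: [0, 8, 64, 32] -> [0, 8, 64, 32]  score +0 (running 0)
row 1: [0, 32, 64, 64] -> [0, 0, 32, 128]  score +128 (running 128)
row 2: [0, 0, 8, 2] -> [0, 0, 8, 2]  score +0 (running 128)
row 3: [0, 0, 32, 4] -> [0, 0, 32, 4]  score +0 (running 128)
Board after move:
  0   8  64  32
  0   0  32 128
  0   0   8   2
  0   0  32   4

Answer: 128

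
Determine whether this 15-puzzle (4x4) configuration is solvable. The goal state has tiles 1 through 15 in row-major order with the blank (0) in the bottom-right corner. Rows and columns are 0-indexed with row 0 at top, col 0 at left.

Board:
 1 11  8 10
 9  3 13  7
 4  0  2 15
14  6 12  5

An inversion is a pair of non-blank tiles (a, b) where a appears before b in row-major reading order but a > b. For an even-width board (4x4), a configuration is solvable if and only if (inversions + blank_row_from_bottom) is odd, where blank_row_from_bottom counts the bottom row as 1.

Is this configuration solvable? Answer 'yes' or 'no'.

Inversions: 49
Blank is in row 2 (0-indexed from top), which is row 2 counting from the bottom (bottom = 1).
49 + 2 = 51, which is odd, so the puzzle is solvable.

Answer: yes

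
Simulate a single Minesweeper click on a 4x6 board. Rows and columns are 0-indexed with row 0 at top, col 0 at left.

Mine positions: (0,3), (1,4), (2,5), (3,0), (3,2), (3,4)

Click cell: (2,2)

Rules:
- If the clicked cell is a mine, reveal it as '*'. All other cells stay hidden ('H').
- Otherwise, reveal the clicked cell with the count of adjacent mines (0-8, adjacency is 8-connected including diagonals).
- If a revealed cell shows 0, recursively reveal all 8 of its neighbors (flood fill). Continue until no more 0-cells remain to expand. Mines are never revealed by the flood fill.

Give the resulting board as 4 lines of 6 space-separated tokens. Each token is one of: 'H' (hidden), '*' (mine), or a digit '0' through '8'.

H H H H H H
H H H H H H
H H 1 H H H
H H H H H H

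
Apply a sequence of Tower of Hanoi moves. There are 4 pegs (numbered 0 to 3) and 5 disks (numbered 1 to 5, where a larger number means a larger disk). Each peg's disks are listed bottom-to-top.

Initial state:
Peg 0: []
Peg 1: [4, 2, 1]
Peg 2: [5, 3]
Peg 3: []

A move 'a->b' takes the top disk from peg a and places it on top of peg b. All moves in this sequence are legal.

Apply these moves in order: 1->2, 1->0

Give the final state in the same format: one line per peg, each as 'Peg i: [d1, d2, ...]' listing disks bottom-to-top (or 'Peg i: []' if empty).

Answer: Peg 0: [2]
Peg 1: [4]
Peg 2: [5, 3, 1]
Peg 3: []

Derivation:
After move 1 (1->2):
Peg 0: []
Peg 1: [4, 2]
Peg 2: [5, 3, 1]
Peg 3: []

After move 2 (1->0):
Peg 0: [2]
Peg 1: [4]
Peg 2: [5, 3, 1]
Peg 3: []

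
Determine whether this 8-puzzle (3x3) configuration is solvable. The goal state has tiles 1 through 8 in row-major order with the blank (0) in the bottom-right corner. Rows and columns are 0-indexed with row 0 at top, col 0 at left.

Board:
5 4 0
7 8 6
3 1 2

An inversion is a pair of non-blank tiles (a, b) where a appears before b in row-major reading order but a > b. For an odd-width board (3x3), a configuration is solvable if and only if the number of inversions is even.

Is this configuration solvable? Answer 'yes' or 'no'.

Inversions (pairs i<j in row-major order where tile[i] > tile[j] > 0): 20
20 is even, so the puzzle is solvable.

Answer: yes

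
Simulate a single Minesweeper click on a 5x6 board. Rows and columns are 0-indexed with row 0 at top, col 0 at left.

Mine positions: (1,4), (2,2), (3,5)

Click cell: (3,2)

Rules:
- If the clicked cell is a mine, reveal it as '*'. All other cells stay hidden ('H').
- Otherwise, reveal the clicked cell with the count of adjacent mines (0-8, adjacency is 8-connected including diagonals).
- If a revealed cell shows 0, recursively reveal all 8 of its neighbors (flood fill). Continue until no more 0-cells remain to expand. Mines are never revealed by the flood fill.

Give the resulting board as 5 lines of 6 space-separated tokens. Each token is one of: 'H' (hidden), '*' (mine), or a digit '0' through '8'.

H H H H H H
H H H H H H
H H H H H H
H H 1 H H H
H H H H H H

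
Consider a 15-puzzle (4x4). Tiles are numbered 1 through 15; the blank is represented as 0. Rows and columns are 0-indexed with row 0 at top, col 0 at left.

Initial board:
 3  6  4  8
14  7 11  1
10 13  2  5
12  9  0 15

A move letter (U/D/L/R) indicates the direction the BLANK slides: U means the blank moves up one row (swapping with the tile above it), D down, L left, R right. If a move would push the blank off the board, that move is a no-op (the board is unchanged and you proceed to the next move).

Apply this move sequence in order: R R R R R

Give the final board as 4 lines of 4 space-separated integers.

After move 1 (R):
 3  6  4  8
14  7 11  1
10 13  2  5
12  9 15  0

After move 2 (R):
 3  6  4  8
14  7 11  1
10 13  2  5
12  9 15  0

After move 3 (R):
 3  6  4  8
14  7 11  1
10 13  2  5
12  9 15  0

After move 4 (R):
 3  6  4  8
14  7 11  1
10 13  2  5
12  9 15  0

After move 5 (R):
 3  6  4  8
14  7 11  1
10 13  2  5
12  9 15  0

Answer:  3  6  4  8
14  7 11  1
10 13  2  5
12  9 15  0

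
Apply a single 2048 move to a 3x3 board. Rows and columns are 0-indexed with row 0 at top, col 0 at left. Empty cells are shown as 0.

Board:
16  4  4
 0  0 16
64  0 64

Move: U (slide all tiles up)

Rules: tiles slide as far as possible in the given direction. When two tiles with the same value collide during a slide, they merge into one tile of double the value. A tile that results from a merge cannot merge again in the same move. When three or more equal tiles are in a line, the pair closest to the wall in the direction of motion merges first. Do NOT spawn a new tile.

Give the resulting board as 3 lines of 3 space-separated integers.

Answer: 16  4  4
64  0 16
 0  0 64

Derivation:
Slide up:
col 0: [16, 0, 64] -> [16, 64, 0]
col 1: [4, 0, 0] -> [4, 0, 0]
col 2: [4, 16, 64] -> [4, 16, 64]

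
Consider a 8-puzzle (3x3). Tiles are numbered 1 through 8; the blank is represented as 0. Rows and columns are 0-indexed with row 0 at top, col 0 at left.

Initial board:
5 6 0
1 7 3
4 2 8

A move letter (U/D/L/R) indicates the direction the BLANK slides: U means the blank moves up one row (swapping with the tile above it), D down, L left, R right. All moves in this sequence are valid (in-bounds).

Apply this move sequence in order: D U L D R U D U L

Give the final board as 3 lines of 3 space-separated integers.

Answer: 5 0 7
1 3 6
4 2 8

Derivation:
After move 1 (D):
5 6 3
1 7 0
4 2 8

After move 2 (U):
5 6 0
1 7 3
4 2 8

After move 3 (L):
5 0 6
1 7 3
4 2 8

After move 4 (D):
5 7 6
1 0 3
4 2 8

After move 5 (R):
5 7 6
1 3 0
4 2 8

After move 6 (U):
5 7 0
1 3 6
4 2 8

After move 7 (D):
5 7 6
1 3 0
4 2 8

After move 8 (U):
5 7 0
1 3 6
4 2 8

After move 9 (L):
5 0 7
1 3 6
4 2 8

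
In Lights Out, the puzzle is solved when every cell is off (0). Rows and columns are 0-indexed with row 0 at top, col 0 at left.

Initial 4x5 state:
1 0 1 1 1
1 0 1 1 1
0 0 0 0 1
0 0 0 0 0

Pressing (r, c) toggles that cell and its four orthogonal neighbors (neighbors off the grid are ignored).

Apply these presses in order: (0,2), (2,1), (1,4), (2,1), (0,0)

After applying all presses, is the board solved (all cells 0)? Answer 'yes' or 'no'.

Answer: yes

Derivation:
After press 1 at (0,2):
1 1 0 0 1
1 0 0 1 1
0 0 0 0 1
0 0 0 0 0

After press 2 at (2,1):
1 1 0 0 1
1 1 0 1 1
1 1 1 0 1
0 1 0 0 0

After press 3 at (1,4):
1 1 0 0 0
1 1 0 0 0
1 1 1 0 0
0 1 0 0 0

After press 4 at (2,1):
1 1 0 0 0
1 0 0 0 0
0 0 0 0 0
0 0 0 0 0

After press 5 at (0,0):
0 0 0 0 0
0 0 0 0 0
0 0 0 0 0
0 0 0 0 0

Lights still on: 0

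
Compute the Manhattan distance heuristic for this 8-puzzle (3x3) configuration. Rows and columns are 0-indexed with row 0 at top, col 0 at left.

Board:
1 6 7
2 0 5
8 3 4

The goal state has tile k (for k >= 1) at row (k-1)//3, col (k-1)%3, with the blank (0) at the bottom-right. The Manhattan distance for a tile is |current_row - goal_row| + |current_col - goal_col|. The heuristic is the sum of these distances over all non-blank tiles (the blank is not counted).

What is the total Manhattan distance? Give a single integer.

Tile 1: (0,0)->(0,0) = 0
Tile 6: (0,1)->(1,2) = 2
Tile 7: (0,2)->(2,0) = 4
Tile 2: (1,0)->(0,1) = 2
Tile 5: (1,2)->(1,1) = 1
Tile 8: (2,0)->(2,1) = 1
Tile 3: (2,1)->(0,2) = 3
Tile 4: (2,2)->(1,0) = 3
Sum: 0 + 2 + 4 + 2 + 1 + 1 + 3 + 3 = 16

Answer: 16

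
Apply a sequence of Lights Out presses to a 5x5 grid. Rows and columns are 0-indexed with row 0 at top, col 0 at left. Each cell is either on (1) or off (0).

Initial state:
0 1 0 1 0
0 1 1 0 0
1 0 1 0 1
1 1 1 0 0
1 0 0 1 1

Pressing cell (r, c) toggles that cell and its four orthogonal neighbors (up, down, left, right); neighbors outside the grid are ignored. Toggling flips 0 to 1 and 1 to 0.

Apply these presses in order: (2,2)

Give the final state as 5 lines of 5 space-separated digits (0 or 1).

Answer: 0 1 0 1 0
0 1 0 0 0
1 1 0 1 1
1 1 0 0 0
1 0 0 1 1

Derivation:
After press 1 at (2,2):
0 1 0 1 0
0 1 0 0 0
1 1 0 1 1
1 1 0 0 0
1 0 0 1 1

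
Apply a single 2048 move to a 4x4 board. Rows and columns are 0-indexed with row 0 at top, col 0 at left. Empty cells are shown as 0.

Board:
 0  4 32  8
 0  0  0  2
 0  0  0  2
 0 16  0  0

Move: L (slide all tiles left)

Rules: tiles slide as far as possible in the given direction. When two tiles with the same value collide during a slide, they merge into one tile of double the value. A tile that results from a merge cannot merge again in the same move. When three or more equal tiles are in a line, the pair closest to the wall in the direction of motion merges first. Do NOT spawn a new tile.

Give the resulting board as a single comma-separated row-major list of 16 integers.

Slide left:
row 0: [0, 4, 32, 8] -> [4, 32, 8, 0]
row 1: [0, 0, 0, 2] -> [2, 0, 0, 0]
row 2: [0, 0, 0, 2] -> [2, 0, 0, 0]
row 3: [0, 16, 0, 0] -> [16, 0, 0, 0]

Answer: 4, 32, 8, 0, 2, 0, 0, 0, 2, 0, 0, 0, 16, 0, 0, 0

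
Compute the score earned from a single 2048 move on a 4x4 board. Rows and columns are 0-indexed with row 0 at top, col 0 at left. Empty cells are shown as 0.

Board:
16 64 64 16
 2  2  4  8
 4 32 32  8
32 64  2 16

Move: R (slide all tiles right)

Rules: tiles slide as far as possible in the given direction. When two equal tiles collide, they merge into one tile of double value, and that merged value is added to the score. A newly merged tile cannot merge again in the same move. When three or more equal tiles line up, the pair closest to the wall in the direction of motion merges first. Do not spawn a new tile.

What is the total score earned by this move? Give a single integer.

Slide right:
row 0: [16, 64, 64, 16] -> [0, 16, 128, 16]  score +128 (running 128)
row 1: [2, 2, 4, 8] -> [0, 4, 4, 8]  score +4 (running 132)
row 2: [4, 32, 32, 8] -> [0, 4, 64, 8]  score +64 (running 196)
row 3: [32, 64, 2, 16] -> [32, 64, 2, 16]  score +0 (running 196)
Board after move:
  0  16 128  16
  0   4   4   8
  0   4  64   8
 32  64   2  16

Answer: 196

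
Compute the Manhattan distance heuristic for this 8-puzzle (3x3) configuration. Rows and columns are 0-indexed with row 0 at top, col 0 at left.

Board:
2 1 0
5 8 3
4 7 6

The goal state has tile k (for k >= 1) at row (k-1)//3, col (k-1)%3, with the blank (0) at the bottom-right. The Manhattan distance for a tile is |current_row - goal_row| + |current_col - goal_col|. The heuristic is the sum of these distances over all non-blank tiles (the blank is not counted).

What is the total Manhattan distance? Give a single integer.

Tile 2: (0,0)->(0,1) = 1
Tile 1: (0,1)->(0,0) = 1
Tile 5: (1,0)->(1,1) = 1
Tile 8: (1,1)->(2,1) = 1
Tile 3: (1,2)->(0,2) = 1
Tile 4: (2,0)->(1,0) = 1
Tile 7: (2,1)->(2,0) = 1
Tile 6: (2,2)->(1,2) = 1
Sum: 1 + 1 + 1 + 1 + 1 + 1 + 1 + 1 = 8

Answer: 8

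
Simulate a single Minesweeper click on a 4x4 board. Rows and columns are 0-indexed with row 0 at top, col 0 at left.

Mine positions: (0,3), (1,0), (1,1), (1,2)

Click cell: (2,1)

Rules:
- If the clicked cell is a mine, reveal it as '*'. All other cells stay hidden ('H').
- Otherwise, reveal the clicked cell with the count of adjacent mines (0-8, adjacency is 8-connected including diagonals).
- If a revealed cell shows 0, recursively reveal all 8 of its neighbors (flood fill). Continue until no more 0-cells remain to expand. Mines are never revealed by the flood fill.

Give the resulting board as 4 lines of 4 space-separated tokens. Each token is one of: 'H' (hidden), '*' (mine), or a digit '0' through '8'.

H H H H
H H H H
H 3 H H
H H H H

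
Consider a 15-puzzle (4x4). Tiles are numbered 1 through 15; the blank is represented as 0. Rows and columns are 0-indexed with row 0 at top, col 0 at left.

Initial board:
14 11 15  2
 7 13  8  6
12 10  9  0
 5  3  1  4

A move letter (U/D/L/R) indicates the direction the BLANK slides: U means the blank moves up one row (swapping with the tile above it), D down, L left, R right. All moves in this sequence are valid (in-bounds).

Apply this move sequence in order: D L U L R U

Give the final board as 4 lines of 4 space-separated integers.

Answer: 14 11 15  2
 7 13  0  6
12 10  8  4
 5  3  9  1

Derivation:
After move 1 (D):
14 11 15  2
 7 13  8  6
12 10  9  4
 5  3  1  0

After move 2 (L):
14 11 15  2
 7 13  8  6
12 10  9  4
 5  3  0  1

After move 3 (U):
14 11 15  2
 7 13  8  6
12 10  0  4
 5  3  9  1

After move 4 (L):
14 11 15  2
 7 13  8  6
12  0 10  4
 5  3  9  1

After move 5 (R):
14 11 15  2
 7 13  8  6
12 10  0  4
 5  3  9  1

After move 6 (U):
14 11 15  2
 7 13  0  6
12 10  8  4
 5  3  9  1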